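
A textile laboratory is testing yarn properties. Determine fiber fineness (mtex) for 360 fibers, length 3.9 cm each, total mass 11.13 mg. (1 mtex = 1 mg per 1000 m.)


Formula: fineness (mtex) = mass (mg) / total length (km) = (mass_mg / total_length_m) * 1000
Step 1: Convert fiber length: 3.9 cm = 0.039 m
Step 2: Total fiber length = 360 * 0.039 = 14.04 m
Step 3: Linear density = 11.13 mg / 14.04 m = 0.7927 mg/m
Step 4: fineness = 0.7927 * 1000 = 792.7 mtex

792.7 mtex


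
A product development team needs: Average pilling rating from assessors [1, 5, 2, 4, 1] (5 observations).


Formula: Mean = sum / count
Sum = 1 + 5 + 2 + 4 + 1 = 13
Mean = 13 / 5 = 2.6

2.6


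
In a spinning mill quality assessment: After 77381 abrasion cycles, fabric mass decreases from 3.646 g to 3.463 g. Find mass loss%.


Formula: Mass loss% = ((m_before - m_after) / m_before) * 100
Step 1: Mass loss = 3.646 - 3.463 = 0.183 g
Step 2: Ratio = 0.183 / 3.646 = 0.050192
Step 3: Mass loss% = 0.050192 * 100 = 5.0192% ≈ 5.02%

5.02%


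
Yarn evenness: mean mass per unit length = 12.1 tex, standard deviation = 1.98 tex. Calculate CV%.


Formula: CV% = (standard deviation / mean) * 100
Step 1: Ratio = 1.98 / 12.1 = 0.163636
Step 2: CV% = 0.163636 * 100 = 16.3636% ≈ 16.4%

16.4%


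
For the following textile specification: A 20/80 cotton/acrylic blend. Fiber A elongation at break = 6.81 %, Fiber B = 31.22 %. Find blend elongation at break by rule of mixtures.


Formula: Blend property = (fraction_A * property_A) + (fraction_B * property_B)
Step 1: Contribution A = 20/100 * 6.81 % = 1.362 %
Step 2: Contribution B = 80/100 * 31.22 % = 24.976 %
Step 3: Blend elongation at break = 1.362 + 24.976 = 26.338 %

26.338 %


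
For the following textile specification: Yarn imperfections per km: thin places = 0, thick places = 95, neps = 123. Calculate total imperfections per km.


Formula: Total = thin places + thick places + neps
Total = 0 + 95 + 123
Total = 218 imperfections/km

218 imperfections/km


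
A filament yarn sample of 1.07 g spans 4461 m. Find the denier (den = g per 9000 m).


Formula: den = (mass_g / length_m) * 9000
Substituting: den = (1.07 / 4461) * 9000
Intermediate: 1.07 / 4461 = 0.00023986 g/m
den = 0.00023986 * 9000 = 2.2 denier

2.2 denier


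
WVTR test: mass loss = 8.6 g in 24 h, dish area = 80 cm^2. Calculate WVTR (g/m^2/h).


Formula: WVTR = mass_loss / (area * time)
Step 1: Convert area: 80 cm^2 = 0.008 m^2
Step 2: WVTR = 8.6 g / (0.008 m^2 * 24 h)
Step 3: WVTR = 8.6 / 0.192 = 44.8 g/m^2/h

44.8 g/m^2/h


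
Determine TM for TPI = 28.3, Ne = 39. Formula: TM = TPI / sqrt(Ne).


Formula: TM = TPI / sqrt(Ne)
Step 1: sqrt(Ne) = sqrt(39) = 6.245
Step 2: TM = 28.3 / 6.245 = 4.53

4.53 TM


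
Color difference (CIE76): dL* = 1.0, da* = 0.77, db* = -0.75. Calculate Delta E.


Formula: Delta E = sqrt(dL*^2 + da*^2 + db*^2)
Step 1: dL*^2 = 1.0^2 = 1.0
Step 2: da*^2 = 0.77^2 = 0.5929
Step 3: db*^2 = (-0.75)^2 = 0.5625
Step 4: Sum = 1.0 + 0.5929 + 0.5625 = 2.1554
Step 5: Delta E = sqrt(2.1554) = 1.47

1.47 Delta E


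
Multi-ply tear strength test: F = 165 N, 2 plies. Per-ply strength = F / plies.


Formula: Per-ply strength = Total force / Number of plies
Per-ply = 165 N / 2
Per-ply = 82.5 N

82.5 N


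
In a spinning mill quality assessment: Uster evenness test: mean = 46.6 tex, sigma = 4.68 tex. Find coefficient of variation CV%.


Formula: CV% = (standard deviation / mean) * 100
Step 1: Ratio = 4.68 / 46.6 = 0.100429
Step 2: CV% = 0.100429 * 100 = 10.0429% ≈ 10.0%

10.0%


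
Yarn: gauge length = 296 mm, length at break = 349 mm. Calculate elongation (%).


Formula: Elongation (%) = ((L_break - L0) / L0) * 100
Step 1: Extension = 349 - 296 = 53 mm
Step 2: Elongation = (53 / 296) * 100
Step 3: Elongation = 0.179054 * 100 = 17.9054% ≈ 17.9%

17.9%


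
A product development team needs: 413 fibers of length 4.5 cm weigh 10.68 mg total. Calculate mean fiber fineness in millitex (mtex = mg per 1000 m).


Formula: fineness (mtex) = mass (mg) / total length (km) = (mass_mg / total_length_m) * 1000
Step 1: Convert fiber length: 4.5 cm = 0.045 m
Step 2: Total fiber length = 413 * 0.045 = 18.585 m
Step 3: Linear density = 10.68 mg / 18.585 m = 0.5747 mg/m
Step 4: fineness = 0.5747 * 1000 = 574.7 mtex

574.7 mtex


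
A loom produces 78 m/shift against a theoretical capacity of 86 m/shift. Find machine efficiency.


Formula: Efficiency% = (Actual output / Theoretical output) * 100
Efficiency% = (78 / 86) * 100
Efficiency% = 0.906977 * 100 = 90.6977% ≈ 90.7%

90.7%


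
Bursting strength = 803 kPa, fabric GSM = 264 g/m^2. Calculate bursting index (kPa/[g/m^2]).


Formula: Bursting Index = Bursting Strength / Fabric GSM
BI = 803 kPa / 264 g/m^2
BI = 3.042 kPa/(g/m^2)

3.042 kPa/(g/m^2)


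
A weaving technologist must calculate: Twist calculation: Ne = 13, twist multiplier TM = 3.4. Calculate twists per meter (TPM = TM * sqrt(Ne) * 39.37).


Formula: TPM = TM * sqrt(Ne) * 39.37
Step 1: sqrt(Ne) = sqrt(13) = 3.6056
Step 2: TM * sqrt(Ne) = 3.4 * 3.6056 = 12.259
Step 3: TPM = 12.259 * 39.37 = 483 twists/m

483 twists/m


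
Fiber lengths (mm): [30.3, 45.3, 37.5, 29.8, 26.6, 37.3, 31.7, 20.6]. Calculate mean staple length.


Formula: Mean = sum of lengths / count
Sum = 30.3 + 45.3 + 37.5 + 29.8 + 26.6 + 37.3 + 31.7 + 20.6
Sum = 259.1 mm
Mean = 259.1 / 8 = 32.39 mm

32.39 mm


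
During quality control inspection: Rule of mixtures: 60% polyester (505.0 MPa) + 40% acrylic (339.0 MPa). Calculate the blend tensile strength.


Formula: Blend property = (fraction_A * property_A) + (fraction_B * property_B)
Step 1: Contribution A = 60/100 * 505.0 MPa = 303.0 MPa
Step 2: Contribution B = 40/100 * 339.0 MPa = 135.6 MPa
Step 3: Blend tensile strength = 303.0 + 135.6 = 438.6 MPa

438.6 MPa


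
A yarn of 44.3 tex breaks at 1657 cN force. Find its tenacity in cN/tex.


Formula: Tenacity = Breaking force / Linear density
Tenacity = 1657 cN / 44.3 tex
Tenacity = 37.40 cN/tex

37.40 cN/tex


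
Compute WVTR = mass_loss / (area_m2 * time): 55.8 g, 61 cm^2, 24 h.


Formula: WVTR = mass_loss / (area * time)
Step 1: Convert area: 61 cm^2 = 0.0061 m^2
Step 2: WVTR = 55.8 g / (0.0061 m^2 * 24 h)
Step 3: WVTR = 55.8 / 0.1464 = 381.1 g/m^2/h

381.1 g/m^2/h


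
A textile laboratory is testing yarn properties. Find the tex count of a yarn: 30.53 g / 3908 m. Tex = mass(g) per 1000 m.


Formula: Tex = (mass_g / length_m) * 1000
Substituting: Tex = (30.53 / 3908) * 1000
Intermediate: 30.53 / 3908 = 0.00781218 g/m
Tex = 0.00781218 * 1000 = 7.81 tex

7.81 tex


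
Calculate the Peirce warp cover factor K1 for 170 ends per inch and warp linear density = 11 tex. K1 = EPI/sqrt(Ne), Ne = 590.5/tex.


Formula: K1 = EPI / sqrt(Ne), with Ne = 590.5 / tex_warp
Step 1: Ne = 590.5 / 11 = 53.682
Step 2: sqrt(Ne) = sqrt(53.682) = 7.3268
Step 3: K1 = 170 / 7.3268 = 23.2

23.2


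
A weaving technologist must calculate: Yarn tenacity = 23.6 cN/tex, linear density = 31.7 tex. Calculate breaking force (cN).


Formula: Breaking force = Tenacity * Linear density
F = 23.6 cN/tex * 31.7 tex
F = 748.12 cN

748.12 cN


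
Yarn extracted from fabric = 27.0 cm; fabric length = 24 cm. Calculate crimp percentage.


Formula: Crimp% = ((L_yarn - L_fabric) / L_fabric) * 100
Step 1: Extension = 27.0 - 24 = 3.0 cm
Step 2: Crimp% = (3.0 / 24) * 100
Step 3: Crimp% = 0.125 * 100 = 12.5%

12.5%


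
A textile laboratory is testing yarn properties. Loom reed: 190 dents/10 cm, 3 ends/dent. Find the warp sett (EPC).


Formula: EPC = (dents per 10 cm * ends per dent) / 10
Step 1: Total ends per 10 cm = 190 * 3 = 570
Step 2: EPC = 570 / 10 = 57.0 ends/cm

57.0 ends/cm


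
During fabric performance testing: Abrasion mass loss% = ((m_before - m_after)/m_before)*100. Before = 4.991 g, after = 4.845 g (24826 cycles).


Formula: Mass loss% = ((m_before - m_after) / m_before) * 100
Step 1: Mass loss = 4.991 - 4.845 = 0.146 g
Step 2: Ratio = 0.146 / 4.991 = 0.0292527
Step 3: Mass loss% = 0.0292527 * 100 = 2.92527% ≈ 2.93%

2.93%


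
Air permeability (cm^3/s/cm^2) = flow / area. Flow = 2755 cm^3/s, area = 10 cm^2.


Formula: Air Permeability = Airflow / Test Area
AP = 2755 cm^3/s / 10 cm^2
AP = 275.5 cm^3/s/cm^2

275.5 cm^3/s/cm^2


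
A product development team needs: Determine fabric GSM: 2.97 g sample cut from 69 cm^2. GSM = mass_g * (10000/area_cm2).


Formula: GSM = mass_g / area_m2
Step 1: Convert area: 69 cm^2 = 69 / 10000 = 0.0069 m^2
Step 2: GSM = 2.97 g / 0.0069 m^2 = 430.4 g/m^2

430.4 g/m^2


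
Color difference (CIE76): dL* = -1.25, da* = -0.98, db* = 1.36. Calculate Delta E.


Formula: Delta E = sqrt(dL*^2 + da*^2 + db*^2)
Step 1: dL*^2 = (-1.25)^2 = 1.5625
Step 2: da*^2 = (-0.98)^2 = 0.9604
Step 3: db*^2 = 1.36^2 = 1.8496
Step 4: Sum = 1.5625 + 0.9604 + 1.8496 = 4.3725
Step 5: Delta E = sqrt(4.3725) = 2.09

2.09 Delta E


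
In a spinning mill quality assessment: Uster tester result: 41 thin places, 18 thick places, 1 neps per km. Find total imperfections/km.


Formula: Total = thin places + thick places + neps
Total = 41 + 18 + 1
Total = 60 imperfections/km

60 imperfections/km


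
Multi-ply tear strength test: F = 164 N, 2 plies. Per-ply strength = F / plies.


Formula: Per-ply strength = Total force / Number of plies
Per-ply = 164 N / 2
Per-ply = 82 N

82 N


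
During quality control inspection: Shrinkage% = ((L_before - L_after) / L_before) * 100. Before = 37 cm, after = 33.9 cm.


Formula: Shrinkage% = ((L_before - L_after) / L_before) * 100
Step 1: Shrinkage = 37 - 33.9 = 3.1 cm
Step 2: Shrinkage% = (3.1 / 37) * 100
Step 3: Shrinkage% = 0.083784 * 100 = 8.3784% ≈ 8.4%

8.4%


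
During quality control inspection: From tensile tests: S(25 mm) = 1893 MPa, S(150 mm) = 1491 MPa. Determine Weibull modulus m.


Formula: m = ln(L1/L2) / ln(S2/S1)
Step 1: ln(L1/L2) = ln(25/150) = -1.79176
Step 2: S2/S1 = 1491/1893 = 0.78764
Step 3: ln(S2/S1) = ln(0.78764) = -0.23871
Step 4: m = -1.79176 / -0.23871 = 7.51

7.51 (Weibull m)


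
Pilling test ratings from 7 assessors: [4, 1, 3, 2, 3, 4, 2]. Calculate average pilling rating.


Formula: Mean = sum / count
Sum = 4 + 1 + 3 + 2 + 3 + 4 + 2 = 19
Mean = 19 / 7 = 2.7

2.7


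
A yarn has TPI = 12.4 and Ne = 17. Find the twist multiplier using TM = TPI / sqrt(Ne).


Formula: TM = TPI / sqrt(Ne)
Step 1: sqrt(Ne) = sqrt(17) = 4.1231
Step 2: TM = 12.4 / 4.1231 = 3.01

3.01 TM


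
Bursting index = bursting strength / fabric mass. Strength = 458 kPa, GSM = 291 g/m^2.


Formula: Bursting Index = Bursting Strength / Fabric GSM
BI = 458 kPa / 291 g/m^2
BI = 1.574 kPa/(g/m^2)

1.574 kPa/(g/m^2)


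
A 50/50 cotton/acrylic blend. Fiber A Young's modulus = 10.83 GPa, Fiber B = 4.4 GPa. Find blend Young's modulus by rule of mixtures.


Formula: Blend property = (fraction_A * property_A) + (fraction_B * property_B)
Step 1: Contribution A = 50/100 * 10.83 GPa = 5.415 GPa
Step 2: Contribution B = 50/100 * 4.4 GPa = 2.2 GPa
Step 3: Blend Young's modulus = 5.415 + 2.2 = 7.615 GPa

7.615 GPa


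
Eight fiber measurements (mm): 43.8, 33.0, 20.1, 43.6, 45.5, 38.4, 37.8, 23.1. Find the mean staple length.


Formula: Mean = sum of lengths / count
Sum = 43.8 + 33.0 + 20.1 + 43.6 + 45.5 + 38.4 + 37.8 + 23.1
Sum = 285.3 mm
Mean = 285.3 / 8 = 35.66 mm

35.66 mm


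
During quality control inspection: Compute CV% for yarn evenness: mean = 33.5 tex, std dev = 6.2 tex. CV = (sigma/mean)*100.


Formula: CV% = (standard deviation / mean) * 100
Step 1: Ratio = 6.2 / 33.5 = 0.185075
Step 2: CV% = 0.185075 * 100 = 18.5075% ≈ 18.5%

18.5%


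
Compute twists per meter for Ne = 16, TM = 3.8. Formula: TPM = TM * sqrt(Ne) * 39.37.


Formula: TPM = TM * sqrt(Ne) * 39.37
Step 1: sqrt(Ne) = sqrt(16) = 4
Step 2: TM * sqrt(Ne) = 3.8 * 4 = 15.2
Step 3: TPM = 15.2 * 39.37 = 598 twists/m

598 twists/m


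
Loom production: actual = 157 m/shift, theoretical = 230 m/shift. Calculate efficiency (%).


Formula: Efficiency% = (Actual output / Theoretical output) * 100
Efficiency% = (157 / 230) * 100
Efficiency% = 0.682609 * 100 = 68.2609% ≈ 68.3%

68.3%


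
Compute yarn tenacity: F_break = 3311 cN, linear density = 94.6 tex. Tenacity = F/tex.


Formula: Tenacity = Breaking force / Linear density
Tenacity = 3311 cN / 94.6 tex
Tenacity = 35.00 cN/tex

35.00 cN/tex


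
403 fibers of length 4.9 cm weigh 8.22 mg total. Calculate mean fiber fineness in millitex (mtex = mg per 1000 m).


Formula: fineness (mtex) = mass (mg) / total length (km) = (mass_mg / total_length_m) * 1000
Step 1: Convert fiber length: 4.9 cm = 0.049 m
Step 2: Total fiber length = 403 * 0.049 = 19.747 m
Step 3: Linear density = 8.22 mg / 19.747 m = 0.4163 mg/m
Step 4: fineness = 0.4163 * 1000 = 416.3 mtex

416.3 mtex


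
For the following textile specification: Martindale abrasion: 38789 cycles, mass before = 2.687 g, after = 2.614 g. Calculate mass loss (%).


Formula: Mass loss% = ((m_before - m_after) / m_before) * 100
Step 1: Mass loss = 2.687 - 2.614 = 0.073 g
Step 2: Ratio = 0.073 / 2.687 = 0.0271678
Step 3: Mass loss% = 0.0271678 * 100 = 2.71678% ≈ 2.72%

2.72%


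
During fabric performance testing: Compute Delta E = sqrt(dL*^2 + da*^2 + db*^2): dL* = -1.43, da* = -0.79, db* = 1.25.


Formula: Delta E = sqrt(dL*^2 + da*^2 + db*^2)
Step 1: dL*^2 = (-1.43)^2 = 2.0449
Step 2: da*^2 = (-0.79)^2 = 0.6241
Step 3: db*^2 = 1.25^2 = 1.5625
Step 4: Sum = 2.0449 + 0.6241 + 1.5625 = 4.2315
Step 5: Delta E = sqrt(4.2315) = 2.06

2.06 Delta E


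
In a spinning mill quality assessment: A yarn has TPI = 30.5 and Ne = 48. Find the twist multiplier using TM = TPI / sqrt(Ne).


Formula: TM = TPI / sqrt(Ne)
Step 1: sqrt(Ne) = sqrt(48) = 6.9282
Step 2: TM = 30.5 / 6.9282 = 4.40

4.40 TM


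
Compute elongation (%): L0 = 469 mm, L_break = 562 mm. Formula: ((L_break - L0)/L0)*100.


Formula: Elongation (%) = ((L_break - L0) / L0) * 100
Step 1: Extension = 562 - 469 = 93 mm
Step 2: Elongation = (93 / 469) * 100
Step 3: Elongation = 0.198294 * 100 = 19.8294% ≈ 19.8%

19.8%


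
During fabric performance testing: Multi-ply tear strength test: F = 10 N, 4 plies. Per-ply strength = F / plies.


Formula: Per-ply strength = Total force / Number of plies
Per-ply = 10 N / 4
Per-ply = 2.5 N

2.5 N


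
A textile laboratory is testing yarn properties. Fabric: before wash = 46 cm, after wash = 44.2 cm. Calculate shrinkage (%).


Formula: Shrinkage% = ((L_before - L_after) / L_before) * 100
Step 1: Shrinkage = 46 - 44.2 = 1.8 cm
Step 2: Shrinkage% = (1.8 / 46) * 100
Step 3: Shrinkage% = 0.03913 * 100 = 3.913% ≈ 3.9%

3.9%


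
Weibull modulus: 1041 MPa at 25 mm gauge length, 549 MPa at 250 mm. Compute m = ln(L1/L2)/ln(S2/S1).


Formula: m = ln(L1/L2) / ln(S2/S1)
Step 1: ln(L1/L2) = ln(25/250) = -2.30259
Step 2: S2/S1 = 549/1041 = 0.52738
Step 3: ln(S2/S1) = ln(0.52738) = -0.63983
Step 4: m = -2.30259 / -0.63983 = 3.60

3.60 (Weibull m)


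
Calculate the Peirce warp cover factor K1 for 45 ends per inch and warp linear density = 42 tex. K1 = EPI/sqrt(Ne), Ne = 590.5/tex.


Formula: K1 = EPI / sqrt(Ne), with Ne = 590.5 / tex_warp
Step 1: Ne = 590.5 / 42 = 14.06
Step 2: sqrt(Ne) = sqrt(14.06) = 3.7497
Step 3: K1 = 45 / 3.7497 = 12.0

12.0


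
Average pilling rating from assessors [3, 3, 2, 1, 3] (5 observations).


Formula: Mean = sum / count
Sum = 3 + 3 + 2 + 1 + 3 = 12
Mean = 12 / 5 = 2.4

2.4


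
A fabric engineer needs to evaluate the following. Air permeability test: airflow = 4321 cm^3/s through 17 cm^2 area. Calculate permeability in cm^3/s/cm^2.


Formula: Air Permeability = Airflow / Test Area
AP = 4321 cm^3/s / 17 cm^2
AP = 254.2 cm^3/s/cm^2

254.2 cm^3/s/cm^2


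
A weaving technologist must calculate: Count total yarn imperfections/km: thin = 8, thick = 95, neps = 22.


Formula: Total = thin places + thick places + neps
Total = 8 + 95 + 22
Total = 125 imperfections/km

125 imperfections/km


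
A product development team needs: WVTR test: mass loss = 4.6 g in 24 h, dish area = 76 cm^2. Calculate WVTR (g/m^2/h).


Formula: WVTR = mass_loss / (area * time)
Step 1: Convert area: 76 cm^2 = 0.0076 m^2
Step 2: WVTR = 4.6 g / (0.0076 m^2 * 24 h)
Step 3: WVTR = 4.6 / 0.1824 = 25.2 g/m^2/h

25.2 g/m^2/h


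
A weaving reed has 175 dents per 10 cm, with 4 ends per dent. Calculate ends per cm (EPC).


Formula: EPC = (dents per 10 cm * ends per dent) / 10
Step 1: Total ends per 10 cm = 175 * 4 = 700
Step 2: EPC = 700 / 10 = 70.0 ends/cm

70.0 ends/cm


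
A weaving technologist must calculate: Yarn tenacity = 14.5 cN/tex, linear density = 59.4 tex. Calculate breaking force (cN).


Formula: Breaking force = Tenacity * Linear density
F = 14.5 cN/tex * 59.4 tex
F = 861.30 cN

861.30 cN


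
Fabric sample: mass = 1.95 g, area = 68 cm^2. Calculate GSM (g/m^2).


Formula: GSM = mass_g / area_m2
Step 1: Convert area: 68 cm^2 = 68 / 10000 = 0.0068 m^2
Step 2: GSM = 1.95 g / 0.0068 m^2 = 286.8 g/m^2

286.8 g/m^2


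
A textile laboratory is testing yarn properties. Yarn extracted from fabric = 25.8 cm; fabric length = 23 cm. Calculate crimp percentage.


Formula: Crimp% = ((L_yarn - L_fabric) / L_fabric) * 100
Step 1: Extension = 25.8 - 23 = 2.8 cm
Step 2: Crimp% = (2.8 / 23) * 100
Step 3: Crimp% = 0.121739 * 100 = 12.1739% ≈ 12.2%

12.2%


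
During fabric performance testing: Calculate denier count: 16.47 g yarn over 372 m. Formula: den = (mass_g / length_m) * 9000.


Formula: den = (mass_g / length_m) * 9000
Substituting: den = (16.47 / 372) * 9000
Intermediate: 16.47 / 372 = 0.04427419 g/m
den = 0.04427419 * 9000 = 398.5 denier

398.5 denier


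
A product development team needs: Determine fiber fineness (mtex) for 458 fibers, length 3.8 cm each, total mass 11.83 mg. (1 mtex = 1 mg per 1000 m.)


Formula: fineness (mtex) = mass (mg) / total length (km) = (mass_mg / total_length_m) * 1000
Step 1: Convert fiber length: 3.8 cm = 0.038 m
Step 2: Total fiber length = 458 * 0.038 = 17.404 m
Step 3: Linear density = 11.83 mg / 17.404 m = 0.6797 mg/m
Step 4: fineness = 0.6797 * 1000 = 679.7 mtex

679.7 mtex


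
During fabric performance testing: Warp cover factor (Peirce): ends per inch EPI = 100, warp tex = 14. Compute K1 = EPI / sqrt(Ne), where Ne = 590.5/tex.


Formula: K1 = EPI / sqrt(Ne), with Ne = 590.5 / tex_warp
Step 1: Ne = 590.5 / 14 = 42.179
Step 2: sqrt(Ne) = sqrt(42.179) = 6.4945
Step 3: K1 = 100 / 6.4945 = 15.4

15.4


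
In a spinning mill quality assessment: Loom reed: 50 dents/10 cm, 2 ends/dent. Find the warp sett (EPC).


Formula: EPC = (dents per 10 cm * ends per dent) / 10
Step 1: Total ends per 10 cm = 50 * 2 = 100
Step 2: EPC = 100 / 10 = 10.0 ends/cm

10.0 ends/cm


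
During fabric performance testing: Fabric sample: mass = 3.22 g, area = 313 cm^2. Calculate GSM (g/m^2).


Formula: GSM = mass_g / area_m2
Step 1: Convert area: 313 cm^2 = 313 / 10000 = 0.0313 m^2
Step 2: GSM = 3.22 g / 0.0313 m^2 = 102.9 g/m^2

102.9 g/m^2


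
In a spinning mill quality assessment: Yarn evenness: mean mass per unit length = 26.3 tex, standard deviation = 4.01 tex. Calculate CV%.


Formula: CV% = (standard deviation / mean) * 100
Step 1: Ratio = 4.01 / 26.3 = 0.152471
Step 2: CV% = 0.152471 * 100 = 15.2471% ≈ 15.2%

15.2%


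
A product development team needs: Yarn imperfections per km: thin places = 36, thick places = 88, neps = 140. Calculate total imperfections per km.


Formula: Total = thin places + thick places + neps
Total = 36 + 88 + 140
Total = 264 imperfections/km

264 imperfections/km


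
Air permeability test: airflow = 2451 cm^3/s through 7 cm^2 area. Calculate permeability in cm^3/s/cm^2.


Formula: Air Permeability = Airflow / Test Area
AP = 2451 cm^3/s / 7 cm^2
AP = 350.1 cm^3/s/cm^2

350.1 cm^3/s/cm^2


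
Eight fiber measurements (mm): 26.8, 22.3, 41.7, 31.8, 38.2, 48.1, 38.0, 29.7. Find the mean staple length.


Formula: Mean = sum of lengths / count
Sum = 26.8 + 22.3 + 41.7 + 31.8 + 38.2 + 48.1 + 38.0 + 29.7
Sum = 276.6 mm
Mean = 276.6 / 8 = 34.58 mm

34.58 mm


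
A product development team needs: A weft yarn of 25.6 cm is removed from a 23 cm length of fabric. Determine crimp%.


Formula: Crimp% = ((L_yarn - L_fabric) / L_fabric) * 100
Step 1: Extension = 25.6 - 23 = 2.6 cm
Step 2: Crimp% = (2.6 / 23) * 100
Step 3: Crimp% = 0.113043 * 100 = 11.3043% ≈ 11.3%

11.3%


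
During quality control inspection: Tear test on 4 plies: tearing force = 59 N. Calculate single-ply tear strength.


Formula: Per-ply strength = Total force / Number of plies
Per-ply = 59 N / 4
Per-ply = 14.75 N

14.75 N


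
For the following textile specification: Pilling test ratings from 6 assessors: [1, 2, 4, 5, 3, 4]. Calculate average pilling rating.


Formula: Mean = sum / count
Sum = 1 + 2 + 4 + 5 + 3 + 4 = 19
Mean = 19 / 6 = 3.2

3.2


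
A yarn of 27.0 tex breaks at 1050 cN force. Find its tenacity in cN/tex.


Formula: Tenacity = Breaking force / Linear density
Tenacity = 1050 cN / 27.0 tex
Tenacity = 38.89 cN/tex

38.89 cN/tex


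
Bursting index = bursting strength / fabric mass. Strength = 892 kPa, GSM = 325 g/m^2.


Formula: Bursting Index = Bursting Strength / Fabric GSM
BI = 892 kPa / 325 g/m^2
BI = 2.745 kPa/(g/m^2)

2.745 kPa/(g/m^2)


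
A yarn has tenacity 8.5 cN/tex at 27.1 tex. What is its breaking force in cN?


Formula: Breaking force = Tenacity * Linear density
F = 8.5 cN/tex * 27.1 tex
F = 230.35 cN

230.35 cN


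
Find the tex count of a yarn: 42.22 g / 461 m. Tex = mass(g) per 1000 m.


Formula: Tex = (mass_g / length_m) * 1000
Substituting: Tex = (42.22 / 461) * 1000
Intermediate: 42.22 / 461 = 0.09158351 g/m
Tex = 0.09158351 * 1000 = 91.58 tex

91.58 tex


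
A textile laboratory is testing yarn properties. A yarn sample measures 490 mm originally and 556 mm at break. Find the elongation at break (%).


Formula: Elongation (%) = ((L_break - L0) / L0) * 100
Step 1: Extension = 556 - 490 = 66 mm
Step 2: Elongation = (66 / 490) * 100
Step 3: Elongation = 0.134694 * 100 = 13.4694% ≈ 13.5%

13.5%


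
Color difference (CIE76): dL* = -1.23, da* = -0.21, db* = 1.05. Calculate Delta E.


Formula: Delta E = sqrt(dL*^2 + da*^2 + db*^2)
Step 1: dL*^2 = (-1.23)^2 = 1.5129
Step 2: da*^2 = (-0.21)^2 = 0.0441
Step 3: db*^2 = 1.05^2 = 1.1025
Step 4: Sum = 1.5129 + 0.0441 + 1.1025 = 2.6595
Step 5: Delta E = sqrt(2.6595) = 1.63

1.63 Delta E


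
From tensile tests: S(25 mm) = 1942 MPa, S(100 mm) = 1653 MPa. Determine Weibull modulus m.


Formula: m = ln(L1/L2) / ln(S2/S1)
Step 1: ln(L1/L2) = ln(25/100) = -1.38629
Step 2: S2/S1 = 1653/1942 = 0.85118
Step 3: ln(S2/S1) = ln(0.85118) = -0.16113
Step 4: m = -1.38629 / -0.16113 = 8.60

8.60 (Weibull m)


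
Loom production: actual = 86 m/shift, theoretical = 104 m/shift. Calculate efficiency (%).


Formula: Efficiency% = (Actual output / Theoretical output) * 100
Efficiency% = (86 / 104) * 100
Efficiency% = 0.826923 * 100 = 82.6923% ≈ 82.7%

82.7%


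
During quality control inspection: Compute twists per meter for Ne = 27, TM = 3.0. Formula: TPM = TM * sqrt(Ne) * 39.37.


Formula: TPM = TM * sqrt(Ne) * 39.37
Step 1: sqrt(Ne) = sqrt(27) = 5.1962
Step 2: TM * sqrt(Ne) = 3.0 * 5.1962 = 15.5886
Step 3: TPM = 15.5886 * 39.37 = 614 twists/m

614 twists/m


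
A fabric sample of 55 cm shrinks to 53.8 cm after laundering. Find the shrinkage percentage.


Formula: Shrinkage% = ((L_before - L_after) / L_before) * 100
Step 1: Shrinkage = 55 - 53.8 = 1.2 cm
Step 2: Shrinkage% = (1.2 / 55) * 100
Step 3: Shrinkage% = 0.021818 * 100 = 2.1818% ≈ 2.2%

2.2%


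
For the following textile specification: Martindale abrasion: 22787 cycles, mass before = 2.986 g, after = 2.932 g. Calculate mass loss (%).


Formula: Mass loss% = ((m_before - m_after) / m_before) * 100
Step 1: Mass loss = 2.986 - 2.932 = 0.054 g
Step 2: Ratio = 0.054 / 2.986 = 0.0180844
Step 3: Mass loss% = 0.0180844 * 100 = 1.80844% ≈ 1.81%

1.81%


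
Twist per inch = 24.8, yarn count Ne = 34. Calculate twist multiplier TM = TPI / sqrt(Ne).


Formula: TM = TPI / sqrt(Ne)
Step 1: sqrt(Ne) = sqrt(34) = 5.831
Step 2: TM = 24.8 / 5.831 = 4.25

4.25 TM


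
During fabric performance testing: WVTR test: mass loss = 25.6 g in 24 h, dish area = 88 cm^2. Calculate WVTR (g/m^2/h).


Formula: WVTR = mass_loss / (area * time)
Step 1: Convert area: 88 cm^2 = 0.0088 m^2
Step 2: WVTR = 25.6 g / (0.0088 m^2 * 24 h)
Step 3: WVTR = 25.6 / 0.2112 = 121.2 g/m^2/h

121.2 g/m^2/h


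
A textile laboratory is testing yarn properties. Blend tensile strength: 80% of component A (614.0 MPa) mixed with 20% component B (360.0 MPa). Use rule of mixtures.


Formula: Blend property = (fraction_A * property_A) + (fraction_B * property_B)
Step 1: Contribution A = 80/100 * 614.0 MPa = 491.2 MPa
Step 2: Contribution B = 20/100 * 360.0 MPa = 72.0 MPa
Step 3: Blend tensile strength = 491.2 + 72.0 = 563.2 MPa

563.2 MPa


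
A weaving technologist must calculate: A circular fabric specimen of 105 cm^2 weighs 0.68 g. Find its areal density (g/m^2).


Formula: GSM = mass_g / area_m2
Step 1: Convert area: 105 cm^2 = 105 / 10000 = 0.0105 m^2
Step 2: GSM = 0.68 g / 0.0105 m^2 = 64.8 g/m^2

64.8 g/m^2


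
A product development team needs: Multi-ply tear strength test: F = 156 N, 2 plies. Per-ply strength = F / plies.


Formula: Per-ply strength = Total force / Number of plies
Per-ply = 156 N / 2
Per-ply = 78 N

78 N


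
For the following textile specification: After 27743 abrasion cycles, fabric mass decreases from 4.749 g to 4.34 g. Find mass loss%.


Formula: Mass loss% = ((m_before - m_after) / m_before) * 100
Step 1: Mass loss = 4.749 - 4.34 = 0.409 g
Step 2: Ratio = 0.409 / 4.749 = 0.0861234
Step 3: Mass loss% = 0.0861234 * 100 = 8.61234% ≈ 8.61%

8.61%


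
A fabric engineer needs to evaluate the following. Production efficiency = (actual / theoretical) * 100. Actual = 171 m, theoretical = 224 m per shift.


Formula: Efficiency% = (Actual output / Theoretical output) * 100
Efficiency% = (171 / 224) * 100
Efficiency% = 0.763393 * 100 = 76.3393% ≈ 76.3%

76.3%


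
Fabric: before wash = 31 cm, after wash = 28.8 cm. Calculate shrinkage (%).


Formula: Shrinkage% = ((L_before - L_after) / L_before) * 100
Step 1: Shrinkage = 31 - 28.8 = 2.2 cm
Step 2: Shrinkage% = (2.2 / 31) * 100
Step 3: Shrinkage% = 0.070968 * 100 = 7.0968% ≈ 7.1%

7.1%


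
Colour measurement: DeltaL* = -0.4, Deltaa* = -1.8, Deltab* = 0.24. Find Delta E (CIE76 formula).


Formula: Delta E = sqrt(dL*^2 + da*^2 + db*^2)
Step 1: dL*^2 = (-0.4)^2 = 0.16
Step 2: da*^2 = (-1.8)^2 = 3.24
Step 3: db*^2 = 0.24^2 = 0.0576
Step 4: Sum = 0.16 + 3.24 + 0.0576 = 3.4576
Step 5: Delta E = sqrt(3.4576) = 1.86

1.86 Delta E


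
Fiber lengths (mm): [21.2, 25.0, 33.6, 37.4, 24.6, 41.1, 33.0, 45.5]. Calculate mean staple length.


Formula: Mean = sum of lengths / count
Sum = 21.2 + 25.0 + 33.6 + 37.4 + 24.6 + 41.1 + 33.0 + 45.5
Sum = 261.4 mm
Mean = 261.4 / 8 = 32.68 mm

32.68 mm


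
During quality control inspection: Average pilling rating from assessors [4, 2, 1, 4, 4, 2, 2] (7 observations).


Formula: Mean = sum / count
Sum = 4 + 2 + 1 + 4 + 4 + 2 + 2 = 19
Mean = 19 / 7 = 2.7

2.7


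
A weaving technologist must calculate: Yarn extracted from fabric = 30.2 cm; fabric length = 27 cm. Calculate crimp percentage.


Formula: Crimp% = ((L_yarn - L_fabric) / L_fabric) * 100
Step 1: Extension = 30.2 - 27 = 3.2 cm
Step 2: Crimp% = (3.2 / 27) * 100
Step 3: Crimp% = 0.118519 * 100 = 11.8519% ≈ 11.9%

11.9%


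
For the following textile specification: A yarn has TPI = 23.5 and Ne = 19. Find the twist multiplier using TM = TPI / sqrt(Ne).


Formula: TM = TPI / sqrt(Ne)
Step 1: sqrt(Ne) = sqrt(19) = 4.3589
Step 2: TM = 23.5 / 4.3589 = 5.39

5.39 TM


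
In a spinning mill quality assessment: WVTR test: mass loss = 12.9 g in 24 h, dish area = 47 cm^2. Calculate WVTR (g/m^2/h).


Formula: WVTR = mass_loss / (area * time)
Step 1: Convert area: 47 cm^2 = 0.0047 m^2
Step 2: WVTR = 12.9 g / (0.0047 m^2 * 24 h)
Step 3: WVTR = 12.9 / 0.1128 = 114.4 g/m^2/h

114.4 g/m^2/h


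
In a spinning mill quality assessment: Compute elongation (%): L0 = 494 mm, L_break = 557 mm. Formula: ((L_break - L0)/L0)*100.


Formula: Elongation (%) = ((L_break - L0) / L0) * 100
Step 1: Extension = 557 - 494 = 63 mm
Step 2: Elongation = (63 / 494) * 100
Step 3: Elongation = 0.12753 * 100 = 12.753% ≈ 12.8%

12.8%


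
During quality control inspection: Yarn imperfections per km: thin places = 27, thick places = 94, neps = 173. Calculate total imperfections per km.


Formula: Total = thin places + thick places + neps
Total = 27 + 94 + 173
Total = 294 imperfections/km

294 imperfections/km


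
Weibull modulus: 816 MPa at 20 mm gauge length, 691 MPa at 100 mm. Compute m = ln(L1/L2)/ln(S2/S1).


Formula: m = ln(L1/L2) / ln(S2/S1)
Step 1: ln(L1/L2) = ln(20/100) = -1.60944
Step 2: S2/S1 = 691/816 = 0.84681
Step 3: ln(S2/S1) = ln(0.84681) = -0.16628
Step 4: m = -1.60944 / -0.16628 = 9.68

9.68 (Weibull m)


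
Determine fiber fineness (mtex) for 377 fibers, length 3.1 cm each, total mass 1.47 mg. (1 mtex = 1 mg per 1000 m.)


Formula: fineness (mtex) = mass (mg) / total length (km) = (mass_mg / total_length_m) * 1000
Step 1: Convert fiber length: 3.1 cm = 0.031 m
Step 2: Total fiber length = 377 * 0.031 = 11.687 m
Step 3: Linear density = 1.47 mg / 11.687 m = 0.1258 mg/m
Step 4: fineness = 0.1258 * 1000 = 125.8 mtex

125.8 mtex


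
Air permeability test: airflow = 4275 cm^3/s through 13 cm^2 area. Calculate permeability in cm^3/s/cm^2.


Formula: Air Permeability = Airflow / Test Area
AP = 4275 cm^3/s / 13 cm^2
AP = 328.8 cm^3/s/cm^2

328.8 cm^3/s/cm^2


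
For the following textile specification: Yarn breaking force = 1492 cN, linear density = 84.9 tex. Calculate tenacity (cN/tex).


Formula: Tenacity = Breaking force / Linear density
Tenacity = 1492 cN / 84.9 tex
Tenacity = 17.57 cN/tex

17.57 cN/tex


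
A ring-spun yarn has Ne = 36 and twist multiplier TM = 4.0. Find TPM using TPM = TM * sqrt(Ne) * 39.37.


Formula: TPM = TM * sqrt(Ne) * 39.37
Step 1: sqrt(Ne) = sqrt(36) = 6
Step 2: TM * sqrt(Ne) = 4.0 * 6 = 24
Step 3: TPM = 24 * 39.37 = 945 twists/m

945 twists/m


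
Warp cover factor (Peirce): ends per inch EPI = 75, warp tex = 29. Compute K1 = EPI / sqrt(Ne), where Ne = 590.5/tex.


Formula: K1 = EPI / sqrt(Ne), with Ne = 590.5 / tex_warp
Step 1: Ne = 590.5 / 29 = 20.362
Step 2: sqrt(Ne) = sqrt(20.362) = 4.5124
Step 3: K1 = 75 / 4.5124 = 16.6

16.6


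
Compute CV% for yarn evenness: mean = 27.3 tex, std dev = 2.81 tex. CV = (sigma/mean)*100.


Formula: CV% = (standard deviation / mean) * 100
Step 1: Ratio = 2.81 / 27.3 = 0.10293
Step 2: CV% = 0.10293 * 100 = 10.293% ≈ 10.3%

10.3%


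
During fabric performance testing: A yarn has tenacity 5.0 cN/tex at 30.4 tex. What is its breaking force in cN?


Formula: Breaking force = Tenacity * Linear density
F = 5.0 cN/tex * 30.4 tex
F = 152.00 cN

152.00 cN


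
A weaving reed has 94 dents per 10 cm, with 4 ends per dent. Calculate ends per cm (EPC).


Formula: EPC = (dents per 10 cm * ends per dent) / 10
Step 1: Total ends per 10 cm = 94 * 4 = 376
Step 2: EPC = 376 / 10 = 37.6 ends/cm

37.6 ends/cm


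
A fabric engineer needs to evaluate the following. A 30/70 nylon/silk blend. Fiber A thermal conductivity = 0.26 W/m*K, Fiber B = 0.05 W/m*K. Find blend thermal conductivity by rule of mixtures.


Formula: Blend property = (fraction_A * property_A) + (fraction_B * property_B)
Step 1: Contribution A = 30/100 * 0.26 W/m*K = 0.078 W/m*K
Step 2: Contribution B = 70/100 * 0.05 W/m*K = 0.035 W/m*K
Step 3: Blend thermal conductivity = 0.078 + 0.035 = 0.113 W/m*K

0.113 W/m*K


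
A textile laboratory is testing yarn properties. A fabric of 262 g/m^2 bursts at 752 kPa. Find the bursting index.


Formula: Bursting Index = Bursting Strength / Fabric GSM
BI = 752 kPa / 262 g/m^2
BI = 2.870 kPa/(g/m^2)

2.870 kPa/(g/m^2)


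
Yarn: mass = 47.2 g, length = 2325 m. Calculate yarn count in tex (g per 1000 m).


Formula: Tex = (mass_g / length_m) * 1000
Substituting: Tex = (47.2 / 2325) * 1000
Intermediate: 47.2 / 2325 = 0.02030108 g/m
Tex = 0.02030108 * 1000 = 20.30 tex

20.30 tex


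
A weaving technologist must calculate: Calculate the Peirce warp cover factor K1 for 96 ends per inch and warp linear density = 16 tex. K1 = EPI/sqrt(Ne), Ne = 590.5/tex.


Formula: K1 = EPI / sqrt(Ne), with Ne = 590.5 / tex_warp
Step 1: Ne = 590.5 / 16 = 36.906
Step 2: sqrt(Ne) = sqrt(36.906) = 6.075
Step 3: K1 = 96 / 6.075 = 15.8

15.8


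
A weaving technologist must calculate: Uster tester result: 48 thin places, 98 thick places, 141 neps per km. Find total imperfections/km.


Formula: Total = thin places + thick places + neps
Total = 48 + 98 + 141
Total = 287 imperfections/km

287 imperfections/km


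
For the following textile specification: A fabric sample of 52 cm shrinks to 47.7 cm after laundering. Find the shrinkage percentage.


Formula: Shrinkage% = ((L_before - L_after) / L_before) * 100
Step 1: Shrinkage = 52 - 47.7 = 4.3 cm
Step 2: Shrinkage% = (4.3 / 52) * 100
Step 3: Shrinkage% = 0.082692 * 100 = 8.2692% ≈ 8.3%

8.3%


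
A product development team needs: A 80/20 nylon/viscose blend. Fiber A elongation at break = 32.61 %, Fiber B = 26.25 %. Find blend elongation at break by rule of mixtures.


Formula: Blend property = (fraction_A * property_A) + (fraction_B * property_B)
Step 1: Contribution A = 80/100 * 32.61 % = 26.088 %
Step 2: Contribution B = 20/100 * 26.25 % = 5.25 %
Step 3: Blend elongation at break = 26.088 + 5.25 = 31.338 %

31.338 %


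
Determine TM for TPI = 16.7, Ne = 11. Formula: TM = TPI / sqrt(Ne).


Formula: TM = TPI / sqrt(Ne)
Step 1: sqrt(Ne) = sqrt(11) = 3.3166
Step 2: TM = 16.7 / 3.3166 = 5.04

5.04 TM


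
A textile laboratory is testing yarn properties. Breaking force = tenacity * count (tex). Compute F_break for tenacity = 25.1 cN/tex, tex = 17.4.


Formula: Breaking force = Tenacity * Linear density
F = 25.1 cN/tex * 17.4 tex
F = 436.74 cN

436.74 cN


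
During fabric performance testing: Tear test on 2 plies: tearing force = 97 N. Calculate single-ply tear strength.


Formula: Per-ply strength = Total force / Number of plies
Per-ply = 97 N / 2
Per-ply = 48.5 N

48.5 N


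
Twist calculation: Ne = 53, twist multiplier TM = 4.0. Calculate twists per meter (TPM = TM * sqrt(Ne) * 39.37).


Formula: TPM = TM * sqrt(Ne) * 39.37
Step 1: sqrt(Ne) = sqrt(53) = 7.2801
Step 2: TM * sqrt(Ne) = 4.0 * 7.2801 = 29.1204
Step 3: TPM = 29.1204 * 39.37 = 1146 twists/m

1146 twists/m


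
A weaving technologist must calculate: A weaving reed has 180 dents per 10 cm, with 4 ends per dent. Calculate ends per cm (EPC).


Formula: EPC = (dents per 10 cm * ends per dent) / 10
Step 1: Total ends per 10 cm = 180 * 4 = 720
Step 2: EPC = 720 / 10 = 72.0 ends/cm

72.0 ends/cm


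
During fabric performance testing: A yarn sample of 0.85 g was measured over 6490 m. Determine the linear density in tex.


Formula: Tex = (mass_g / length_m) * 1000
Substituting: Tex = (0.85 / 6490) * 1000
Intermediate: 0.85 / 6490 = 0.00013097 g/m
Tex = 0.00013097 * 1000 = 0.13 tex

0.13 tex


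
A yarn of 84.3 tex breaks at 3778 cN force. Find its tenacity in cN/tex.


Formula: Tenacity = Breaking force / Linear density
Tenacity = 3778 cN / 84.3 tex
Tenacity = 44.82 cN/tex

44.82 cN/tex


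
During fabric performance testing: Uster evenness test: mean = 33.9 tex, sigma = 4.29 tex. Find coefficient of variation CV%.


Formula: CV% = (standard deviation / mean) * 100
Step 1: Ratio = 4.29 / 33.9 = 0.126549
Step 2: CV% = 0.126549 * 100 = 12.6549% ≈ 12.7%

12.7%


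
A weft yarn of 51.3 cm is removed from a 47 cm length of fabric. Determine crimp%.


Formula: Crimp% = ((L_yarn - L_fabric) / L_fabric) * 100
Step 1: Extension = 51.3 - 47 = 4.3 cm
Step 2: Crimp% = (4.3 / 47) * 100
Step 3: Crimp% = 0.091489 * 100 = 9.1489% ≈ 9.1%

9.1%


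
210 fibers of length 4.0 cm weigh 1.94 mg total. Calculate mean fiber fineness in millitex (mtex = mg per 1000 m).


Formula: fineness (mtex) = mass (mg) / total length (km) = (mass_mg / total_length_m) * 1000
Step 1: Convert fiber length: 4.0 cm = 0.04 m
Step 2: Total fiber length = 210 * 0.04 = 8.4 m
Step 3: Linear density = 1.94 mg / 8.4 m = 0.2310 mg/m
Step 4: fineness = 0.2310 * 1000 = 231.0 mtex

231.0 mtex


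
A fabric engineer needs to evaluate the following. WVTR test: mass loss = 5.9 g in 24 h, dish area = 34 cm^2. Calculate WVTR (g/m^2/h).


Formula: WVTR = mass_loss / (area * time)
Step 1: Convert area: 34 cm^2 = 0.0034 m^2
Step 2: WVTR = 5.9 g / (0.0034 m^2 * 24 h)
Step 3: WVTR = 5.9 / 0.0816 = 72.3 g/m^2/h

72.3 g/m^2/h


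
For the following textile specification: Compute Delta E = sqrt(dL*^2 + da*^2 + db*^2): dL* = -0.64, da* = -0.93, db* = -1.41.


Formula: Delta E = sqrt(dL*^2 + da*^2 + db*^2)
Step 1: dL*^2 = (-0.64)^2 = 0.4096
Step 2: da*^2 = (-0.93)^2 = 0.8649
Step 3: db*^2 = (-1.41)^2 = 1.9881
Step 4: Sum = 0.4096 + 0.8649 + 1.9881 = 3.2626
Step 5: Delta E = sqrt(3.2626) = 1.81

1.81 Delta E


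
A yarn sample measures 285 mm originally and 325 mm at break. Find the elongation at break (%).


Formula: Elongation (%) = ((L_break - L0) / L0) * 100
Step 1: Extension = 325 - 285 = 40 mm
Step 2: Elongation = (40 / 285) * 100
Step 3: Elongation = 0.140351 * 100 = 14.0351% ≈ 14.0%

14.0%


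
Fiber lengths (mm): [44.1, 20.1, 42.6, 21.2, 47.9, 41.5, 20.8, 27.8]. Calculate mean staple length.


Formula: Mean = sum of lengths / count
Sum = 44.1 + 20.1 + 42.6 + 21.2 + 47.9 + 41.5 + 20.8 + 27.8
Sum = 266.0 mm
Mean = 266.0 / 8 = 33.25 mm

33.25 mm


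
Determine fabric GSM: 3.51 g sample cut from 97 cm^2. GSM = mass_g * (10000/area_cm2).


Formula: GSM = mass_g / area_m2
Step 1: Convert area: 97 cm^2 = 97 / 10000 = 0.0097 m^2
Step 2: GSM = 3.51 g / 0.0097 m^2 = 361.9 g/m^2

361.9 g/m^2


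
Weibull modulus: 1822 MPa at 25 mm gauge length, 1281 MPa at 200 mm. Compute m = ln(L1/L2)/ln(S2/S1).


Formula: m = ln(L1/L2) / ln(S2/S1)
Step 1: ln(L1/L2) = ln(25/200) = -2.07944
Step 2: S2/S1 = 1281/1822 = 0.70307
Step 3: ln(S2/S1) = ln(0.70307) = -0.35230
Step 4: m = -2.07944 / -0.35230 = 5.90

5.90 (Weibull m)


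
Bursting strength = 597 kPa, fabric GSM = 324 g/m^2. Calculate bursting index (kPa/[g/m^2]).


Formula: Bursting Index = Bursting Strength / Fabric GSM
BI = 597 kPa / 324 g/m^2
BI = 1.843 kPa/(g/m^2)

1.843 kPa/(g/m^2)


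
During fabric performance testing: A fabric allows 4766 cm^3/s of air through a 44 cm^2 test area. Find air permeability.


Formula: Air Permeability = Airflow / Test Area
AP = 4766 cm^3/s / 44 cm^2
AP = 108.3 cm^3/s/cm^2

108.3 cm^3/s/cm^2


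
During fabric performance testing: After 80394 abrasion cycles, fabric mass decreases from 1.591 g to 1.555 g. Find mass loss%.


Formula: Mass loss% = ((m_before - m_after) / m_before) * 100
Step 1: Mass loss = 1.591 - 1.555 = 0.036 g
Step 2: Ratio = 0.036 / 1.591 = 0.0226273
Step 3: Mass loss% = 0.0226273 * 100 = 2.26273% ≈ 2.26%

2.26%


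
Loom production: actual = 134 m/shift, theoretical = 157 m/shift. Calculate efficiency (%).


Formula: Efficiency% = (Actual output / Theoretical output) * 100
Efficiency% = (134 / 157) * 100
Efficiency% = 0.853503 * 100 = 85.3503% ≈ 85.4%

85.4%


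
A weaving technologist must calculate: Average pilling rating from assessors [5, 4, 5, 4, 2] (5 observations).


Formula: Mean = sum / count
Sum = 5 + 4 + 5 + 4 + 2 = 20
Mean = 20 / 5 = 4.0

4.0


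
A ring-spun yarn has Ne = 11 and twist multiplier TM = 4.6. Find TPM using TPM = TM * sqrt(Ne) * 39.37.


Formula: TPM = TM * sqrt(Ne) * 39.37
Step 1: sqrt(Ne) = sqrt(11) = 3.3166
Step 2: TM * sqrt(Ne) = 4.6 * 3.3166 = 15.2564
Step 3: TPM = 15.2564 * 39.37 = 601 twists/m

601 twists/m
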